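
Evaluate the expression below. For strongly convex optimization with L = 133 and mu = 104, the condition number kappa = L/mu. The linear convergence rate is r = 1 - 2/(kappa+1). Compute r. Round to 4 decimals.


Step 1: Compute the condition number.
kappa = L/mu = 133/104 = 1.2788
Step 2: Compute the convergence rate.
r = 1 - 2/(kappa + 1) = 1 - 2*mu/(L + mu) = (L - mu)/(L + mu) = 29/237 = 0.1224


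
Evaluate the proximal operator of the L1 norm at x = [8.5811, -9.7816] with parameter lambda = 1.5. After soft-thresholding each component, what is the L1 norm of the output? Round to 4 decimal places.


Soft-thresholding with lambda = 1.5:
prox(8.5811) = sign(8.5811)*max(|8.5811| - 1.5, 0) = 7.0811
prox(-9.7816) = sign(-9.7816)*max(|-9.7816| - 1.5, 0) = -8.2816
prox(x) = [7.0811, -8.2816]
||prox(x)||_1 = 7.0811 + 8.2816 = 15.3627


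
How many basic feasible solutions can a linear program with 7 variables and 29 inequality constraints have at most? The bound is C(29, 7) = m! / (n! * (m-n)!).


Each vertex corresponds to some choice of n active constraints out of m, so the number of vertices is at most C(m, n) = m! / (n!(m-n)!).
m = 29, n = 7
Numerator: 29 * 28 * 27 * 26 * 25 * 24 * 23
Denominator: 7! = 5040
C(29, 7) = 1560780


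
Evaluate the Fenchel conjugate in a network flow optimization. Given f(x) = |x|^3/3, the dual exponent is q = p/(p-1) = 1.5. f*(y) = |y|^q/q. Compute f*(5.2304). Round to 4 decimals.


The conjugate exponent q satisfies 1/p + 1/q = 1.
p = 3, so q = 3/(3 - 1) = 1.5
|y|^q = 5.2304^1.5 = 11.962
f*(5.2304) = 11.962 / 1.5 = 7.9746


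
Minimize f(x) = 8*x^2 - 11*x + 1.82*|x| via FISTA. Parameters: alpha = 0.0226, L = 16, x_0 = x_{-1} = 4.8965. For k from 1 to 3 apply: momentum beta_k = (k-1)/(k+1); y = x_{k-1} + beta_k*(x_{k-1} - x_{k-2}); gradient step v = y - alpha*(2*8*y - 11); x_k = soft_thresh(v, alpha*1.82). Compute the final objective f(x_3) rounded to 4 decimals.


FISTA on f(x) = 8*x^2 - 11*x + 1.82*|x|
L = 16, alpha = 0.0226
Iteration 1: beta = 0.0, y = 4.8965 + 0.0*(4.8965 - 4.8965) = 4.8965
  grad(y) = 67.344, v = y - alpha*grad = 3.3745
  prox(v) = soft_thresh(3.3745, 0.0411) = 3.3334
Iteration 2: beta = 0.3333, y = 3.3334 + 0.3333*(3.3334 - 4.8965) = 2.8124
  grad(y) = 33.9977, v = y - alpha*grad = 2.044
  prox(v) = soft_thresh(2.044, 0.0411) = 2.0029
Iteration 3: beta = 0.5, y = 2.0029 + 0.5*(2.0029 - 3.3334) = 1.3376
  grad(y) = 10.4019, v = y - alpha*grad = 1.1025
  prox(v) = soft_thresh(1.1025, 0.0411) = 1.0614
f(x_3) = 8*1.0614^2 - 11*1.0614 + 1.82*|1.0614| = -0.7311


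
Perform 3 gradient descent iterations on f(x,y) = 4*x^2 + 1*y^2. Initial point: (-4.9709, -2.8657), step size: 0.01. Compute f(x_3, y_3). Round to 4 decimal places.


Gradient descent on f(x,y) = 4*x^2 + 1*y^2.
Starting point: (-4.9709, -2.8657), alpha = 0.01
Step 1: grad_x = 2*4*-4.9709 = -39.7672, grad_y = 2*1*-2.8657 = -5.7314
  x_1 = -4.9709 - 0.01*-39.7672 = -4.5732
  y_1 = -2.8657 - 0.01*-5.7314 = -2.8084
Step 2: grad_x = 2*4*-4.5732 = -36.5858, grad_y = 2*1*-2.8084 = -5.6168
  x_2 = -4.5732 - 0.01*-36.5858 = -4.2074
  y_2 = -2.8084 - 0.01*-5.6168 = -2.7522
Step 3: grad_x = 2*4*-4.2074 = -33.659, grad_y = 2*1*-2.7522 = -5.5044
  x_3 = -4.2074 - 0.01*-33.659 = -3.8708
  y_3 = -2.7522 - 0.01*-5.5044 = -2.6972
f(-3.8708, -2.6972) = 4*(-3.8708)^2 + 1*(-2.6972)^2 = 67.2065


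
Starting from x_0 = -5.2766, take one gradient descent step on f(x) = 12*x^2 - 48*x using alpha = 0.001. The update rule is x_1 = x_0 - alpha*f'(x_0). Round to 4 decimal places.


We compute the gradient at x_0 and apply the update.
f'(x) = 24*x - 48
f'(-5.2766) = 24*-5.2766 - 48 = -174.6384
x_1 = -5.2766 - 0.001*-174.6384 = -5.102


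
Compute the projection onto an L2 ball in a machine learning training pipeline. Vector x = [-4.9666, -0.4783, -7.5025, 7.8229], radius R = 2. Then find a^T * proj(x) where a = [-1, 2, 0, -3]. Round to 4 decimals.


Step 1: Compute ||x|| (intermediates to 6 decimals).
||x|| = sqrt((-4.9666)^2 + (-0.4783)^2 + (-7.5025)^2 + 7.8229^2) = 11.932358
Step 2: Project.
Since ||x|| > R, scale = R/||x|| = 2/11.932358 = 0.167611, proj(x) = scale * x
proj(x) = [-0.832457, -0.080168, -1.257502, 1.311204]
Step 3: Dot product.
a^T * proj(x) = -1*(-0.832457) + 2*(-0.080168) + 0*(-1.257502) - 3*1.311204 = -3.2615


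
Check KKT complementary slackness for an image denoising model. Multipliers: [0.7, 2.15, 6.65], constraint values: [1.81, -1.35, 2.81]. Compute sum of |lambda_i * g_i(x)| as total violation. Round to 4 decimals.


KKT complementary slackness check:
lambda_1 * g_1 = 0.7 * 1.81 = 1.267
lambda_2 * g_2 = 2.15 * -1.35 = -2.9025
lambda_3 * g_3 = 6.65 * 2.81 = 18.6865
Total violation = 1.267 + 2.9025 + 18.6865 = 22.856


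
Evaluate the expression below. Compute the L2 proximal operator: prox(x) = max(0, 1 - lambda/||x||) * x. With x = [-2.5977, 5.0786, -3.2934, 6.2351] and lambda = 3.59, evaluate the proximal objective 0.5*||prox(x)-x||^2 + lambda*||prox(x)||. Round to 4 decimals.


Step 1: Compute ||x||.
||x|| = 9.0699
Step 2: Compute scaling factor.
scale = max(0, 1 - 3.59/9.0699) = 0.6042
Step 3: prox(x) = [-1.5695, 3.0684, -1.9898, 3.7672]
||prox(x)|| = 5.4799
Step 4: Proximal objective.
0.5*||prox-x||^2 = 6.4441
lambda*||prox|| = 19.6728
Total = 26.1169


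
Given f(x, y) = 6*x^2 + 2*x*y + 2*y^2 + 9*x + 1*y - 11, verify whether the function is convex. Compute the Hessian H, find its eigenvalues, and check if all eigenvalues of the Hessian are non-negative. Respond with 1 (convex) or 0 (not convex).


The Hessian of f(x,y) = 6*x^2 + 2*x*y + 2*y^2 + 9*x + 1*y - 11 is:
H = [[12, 2], [2, 4]]
Trace = 12 + 4 = 16
Determinant = 12*4 - (2)^2 = 44
Discriminant = (16)^2 - 4*44 = 80.0
Eigenvalues: lambda_1 = 3.5279, lambda_2 = 12.4721
The function is convex.

1


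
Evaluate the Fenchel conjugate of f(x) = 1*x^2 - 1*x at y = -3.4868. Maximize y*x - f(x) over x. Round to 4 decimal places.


f*(y) = sup_x {y*x - a*x^2 - b*x} = sup_x {(y-b)*x - a*x^2}
FOC: (y - b) - 2a*x = 0 => x* = (y - b)/(2a)
x* = (-3.4868 + 1)/(2*1) = -1.2434
f*(-3.4868) = (y-b)^2/(4a) = (-3.4868 + 1)^2/(4*1)
= 6.1842/4 = 1.546


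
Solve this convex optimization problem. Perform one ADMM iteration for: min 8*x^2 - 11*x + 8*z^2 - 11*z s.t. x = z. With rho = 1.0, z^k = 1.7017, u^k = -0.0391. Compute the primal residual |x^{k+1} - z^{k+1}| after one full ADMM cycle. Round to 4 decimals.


ADMM iteration with rho = 1.0, z^k = 1.7017, u^k = -0.0391
Step 1: x-update.
Minimize 8*x^2 - 11*x + (1.0/2)*(x - 1.7017 - 0.0391)^2
FOC: (2*8 + 1.0)*x = 11 + 1.0*(1.7017 + 0.0391)
x^{k+1} = 0.7495
Step 2: z-update.
Minimize 8*z^2 - 11*z + (1.0/2)*(0.7495 - z - 0.0391)^2
FOC: (2*8 + 1.0)*z = 11 + 1.0*(0.7495 - 0.0391)
z^{k+1} = 0.6888
Step 3: u-update.
u^{k+1} = -0.0391 + 0.7495 - 0.6888 = 0.0215
Step 4: Primal residual = |0.7495 - 0.6888| = 0.0606


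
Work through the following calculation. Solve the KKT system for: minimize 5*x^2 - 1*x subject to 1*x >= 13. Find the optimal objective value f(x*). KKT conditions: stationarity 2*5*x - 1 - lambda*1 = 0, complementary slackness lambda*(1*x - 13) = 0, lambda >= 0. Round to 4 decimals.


Step 1: Try lambda = 0 (constraint inactive).
x_unc = 1/(2*5) = 0.1
Check: 1*0.1 = 0.1 < 13 -- violated!
Step 2: Constraint must be active: 1*x = 13
x* = 13/1 = 13.0
lambda = (2*5*13.0 - 1)/1 = 129.0
Step 3: Compute optimal value.
f(x*) = 5*13.0^2 - 1*13.0 = 832.0


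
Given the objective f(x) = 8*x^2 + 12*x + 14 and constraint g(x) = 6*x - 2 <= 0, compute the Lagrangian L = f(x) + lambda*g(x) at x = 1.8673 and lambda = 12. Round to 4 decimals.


Step 1: Evaluate f(x).
f(1.8673) = 8*1.8673^2 + 12*1.8673 + 14 = 64.3021
Step 2: Evaluate g(x).
g(1.8673) = 6*1.8673 - 2 = 9.2038
Step 3: Compute Lagrangian.
L = 64.3021 + 12*9.2038 = 174.7477


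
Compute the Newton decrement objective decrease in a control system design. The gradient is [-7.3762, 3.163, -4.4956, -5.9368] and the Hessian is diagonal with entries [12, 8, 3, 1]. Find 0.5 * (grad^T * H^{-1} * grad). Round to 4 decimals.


Step 1: H is diagonal, so H^(-1) * g = [-0.6147, 0.3954, -1.4985, -5.9368].
Step 2: g^T H^(-1) g = sum_i g_i^2 / H_ii
  = (-7.3762)^2/12 + (3.163)^2/8 + (-4.4956)^2/3 + (-5.9368)^2/1
  = 4.534 + 1.2506 + 6.7368 + 35.2456 = 47.767
Step 3: Objective decrease = 0.5 * g^T H^(-1) g = 23.8835


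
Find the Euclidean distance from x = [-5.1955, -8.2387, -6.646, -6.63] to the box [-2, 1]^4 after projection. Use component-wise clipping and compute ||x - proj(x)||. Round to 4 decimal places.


Project each component onto [-2, 1].
clip(-5.1955) = -2.0, clip(-8.2387) = -2.0, clip(-6.646) = -2.0, clip(-6.63) = -2.0
Projection = [-2.0, -2.0, -2.0, -2.0]
Squared diffs: [10.2112, 38.9214, 21.5853, 21.4369]
Distance = sqrt(92.1548) = 9.5997


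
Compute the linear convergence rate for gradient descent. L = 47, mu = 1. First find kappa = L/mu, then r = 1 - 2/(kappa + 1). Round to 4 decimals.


Step 1: Compute the condition number.
kappa = L/mu = 47/1 = 47.0
Step 2: Compute the convergence rate.
r = 1 - 2/(kappa + 1) = 1 - 2*mu/(L + mu) = (L - mu)/(L + mu) = 46/48 = 0.9583


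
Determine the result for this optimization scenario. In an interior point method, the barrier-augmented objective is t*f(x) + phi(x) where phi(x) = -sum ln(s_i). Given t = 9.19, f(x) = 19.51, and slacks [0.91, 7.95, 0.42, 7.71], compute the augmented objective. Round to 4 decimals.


Step 1: Compute log-barrier.
ln values: [-0.0943, 2.0732, -0.8675, 2.0425]
phi = -(-0.0943 + 2.0732 - 0.8675 + 2.0425) = -3.1539
Step 2: Compute augmented objective.
t*f(x) = 9.19*19.51 = 179.2969
Total = 179.2969 - 3.1539 = 176.143


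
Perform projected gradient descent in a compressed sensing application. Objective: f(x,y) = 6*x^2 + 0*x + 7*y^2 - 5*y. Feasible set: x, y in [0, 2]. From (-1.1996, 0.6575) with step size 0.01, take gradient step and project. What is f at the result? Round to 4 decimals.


Step 1: Compute gradient at (-1.1996, 0.6575).
grad_x = 2*6*-1.1996 + 0 = -14.3952
grad_y = 2*7*0.6575 - 5 = 4.205
Step 2: Gradient step.
x_raw = -1.1996 - 0.01*-14.3952 = -1.0556
y_raw = 0.6575 - 0.01*4.205 = 0.6155
Step 3: Project onto [0, 2].
x_proj = clip(-1.0556) = 0.0
y_proj = clip(0.6155) = 0.6155
Step 4: Evaluate f.
f(0.0, 0.6155) = -0.4258


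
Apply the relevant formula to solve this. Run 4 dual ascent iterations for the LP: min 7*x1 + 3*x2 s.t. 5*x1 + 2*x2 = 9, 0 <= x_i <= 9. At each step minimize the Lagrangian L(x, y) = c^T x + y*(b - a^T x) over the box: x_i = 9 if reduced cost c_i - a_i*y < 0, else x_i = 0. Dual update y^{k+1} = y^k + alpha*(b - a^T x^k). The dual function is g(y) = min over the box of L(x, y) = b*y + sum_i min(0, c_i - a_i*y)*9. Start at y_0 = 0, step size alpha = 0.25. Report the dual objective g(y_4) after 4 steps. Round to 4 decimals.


Dual ascent for LP: min 7*x1 + 3*x2, 5*x1 + 2*x2 = 9, 0 <= x_i <= 9
Step 1: y^k = 0.0, reduced costs: (7.0, 3.0)
  x^k = (0.0, 0.0), subgradient = b - a^T x = 9.0
  y^{k+1} = 0.0 + 0.25*9.0 = 2.25
Step 2: y^k = 2.25, reduced costs: (-4.25, -1.5)
  x^k = (9.0, 9.0), subgradient = b - a^T x = -54.0
  y^{k+1} = 2.25 + 0.25*-54.0 = -11.25
Step 3: y^k = -11.25, reduced costs: (63.25, 25.5)
  x^k = (0.0, 0.0), subgradient = b - a^T x = 9.0
  y^{k+1} = -11.25 + 0.25*9.0 = -9.0
Step 4: y^k = -9.0, reduced costs: (52.0, 21.0)
  x^k = (0.0, 0.0), subgradient = b - a^T x = 9.0
  y^{k+1} = -9.0 + 0.25*9.0 = -6.75
Dual objective at y_4 = -6.75: reduced costs (40.75, 16.5), box minimizer x = (0.0, 0.0)
g(y_4) = b*y + (c1 - a1*y)*x1 + (c2 - a2*y)*x2 = 9*(-6.75) + 40.75*0.0 + 16.5*0.0 = -60.75 + 0.0 + 0.0 = -60.75


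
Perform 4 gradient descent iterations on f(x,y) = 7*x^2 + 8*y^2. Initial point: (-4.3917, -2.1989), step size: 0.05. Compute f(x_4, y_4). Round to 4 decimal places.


Gradient descent on f(x,y) = 7*x^2 + 8*y^2.
Starting point: (-4.3917, -2.1989), alpha = 0.05
Step 1: grad_x = 2*7*-4.3917 = -61.4838, grad_y = 2*8*-2.1989 = -35.1824
  x_1 = -4.3917 - 0.05*-61.4838 = -1.3175
  y_1 = -2.1989 - 0.05*-35.1824 = -0.4398
Step 2: grad_x = 2*7*-1.3175 = -18.4451, grad_y = 2*8*-0.4398 = -7.0365
  x_2 = -1.3175 - 0.05*-18.4451 = -0.3953
  y_2 = -0.4398 - 0.05*-7.0365 = -0.088
Step 3: grad_x = 2*7*-0.3953 = -5.5335, grad_y = 2*8*-0.088 = -1.4073
  x_3 = -0.3953 - 0.05*-5.5335 = -0.1186
  y_3 = -0.088 - 0.05*-1.4073 = -0.0176
Step 4: grad_x = 2*7*-0.1186 = -1.6601, grad_y = 2*8*-0.0176 = -0.2815
  x_4 = -0.1186 - 0.05*-1.6601 = -0.0356
  y_4 = -0.0176 - 0.05*-0.2815 = -0.0035
f(-0.0356, -0.0035) = 7*(-0.0356)^2 + 8*(-0.0035)^2 = 0.009


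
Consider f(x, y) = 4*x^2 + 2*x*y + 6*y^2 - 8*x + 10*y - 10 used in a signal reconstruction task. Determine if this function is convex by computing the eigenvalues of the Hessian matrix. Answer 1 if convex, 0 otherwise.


The Hessian of f(x,y) = 4*x^2 + 2*x*y + 6*y^2 - 8*x + 10*y - 10 is:
H = [[8, 2], [2, 12]]
Trace = 8 + 12 = 20
Determinant = 8*12 - (2)^2 = 92
Discriminant = (20)^2 - 4*92 = 32.0
Eigenvalues: lambda_1 = 7.1716, lambda_2 = 12.8284
The function is convex.

1


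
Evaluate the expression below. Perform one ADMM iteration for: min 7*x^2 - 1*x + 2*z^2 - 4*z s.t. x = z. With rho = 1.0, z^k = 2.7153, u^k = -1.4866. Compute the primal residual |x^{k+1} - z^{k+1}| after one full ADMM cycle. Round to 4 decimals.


ADMM iteration with rho = 1.0, z^k = 2.7153, u^k = -1.4866
Step 1: x-update.
Minimize 7*x^2 - 1*x + (1.0/2)*(x - 2.7153 - 1.4866)^2
FOC: (2*7 + 1.0)*x = 1 + 1.0*(2.7153 + 1.4866)
x^{k+1} = 0.3468
Step 2: z-update.
Minimize 2*z^2 - 4*z + (1.0/2)*(0.3468 - z - 1.4866)^2
FOC: (2*2 + 1.0)*z = 4 + 1.0*(0.3468 - 1.4866)
z^{k+1} = 0.572
Step 3: u-update.
u^{k+1} = -1.4866 + 0.3468 - 0.572 = -1.7118
Step 4: Primal residual = |0.3468 - 0.572| = 0.2252


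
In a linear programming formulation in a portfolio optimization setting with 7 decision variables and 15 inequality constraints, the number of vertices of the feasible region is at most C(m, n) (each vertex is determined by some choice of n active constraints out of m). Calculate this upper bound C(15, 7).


Each vertex corresponds to some choice of n active constraints out of m, so the number of vertices is at most C(m, n) = m! / (n!(m-n)!).
m = 15, n = 7
Numerator: 15 * 14 * 13 * 12 * 11 * 10 * 9
Denominator: 7! = 5040
C(15, 7) = 6435


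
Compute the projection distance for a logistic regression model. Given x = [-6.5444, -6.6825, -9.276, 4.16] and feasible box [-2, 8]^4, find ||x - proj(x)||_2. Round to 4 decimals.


Project each component onto [-2, 8].
clip(-6.5444) = -2.0, clip(-6.6825) = -2.0, clip(-9.276) = -2.0, clip(4.16) = 4.16
Projection = [-2.0, -2.0, -2.0, 4.16]
Squared diffs: [20.6516, 21.9258, 52.9402, 0.0]
Distance = sqrt(95.5176) = 9.7733


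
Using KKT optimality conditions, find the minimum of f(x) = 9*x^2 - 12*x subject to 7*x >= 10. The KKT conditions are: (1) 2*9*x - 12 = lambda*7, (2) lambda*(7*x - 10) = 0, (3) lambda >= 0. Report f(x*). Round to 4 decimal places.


Step 1: Try lambda = 0 (constraint inactive).
x_unc = 12/(2*9) = 0.6667
Check: 7*0.6667 = 4.6669 < 10 -- violated!
Step 2: Constraint must be active: 7*x = 10
x* = 10/7 = 1.4286 (rounded; the exact value 10/7 is used below)
lambda = (2*9*(10/7) - 12)/7 = 1.9592
Step 3: Compute optimal value.
f(x*) = 9*(10/7)^2 - 12*(10/7) = 1.2245


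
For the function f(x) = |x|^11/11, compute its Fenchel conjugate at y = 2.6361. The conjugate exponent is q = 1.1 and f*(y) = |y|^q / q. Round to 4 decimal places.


The conjugate exponent q satisfies 1/p + 1/q = 1.
p = 11, so q = 11/(11 - 1) = 1.1
|y|^q = 2.6361^1.1 = 2.9044
f*(2.6361) = 2.9044 / 1.1 = 2.6404


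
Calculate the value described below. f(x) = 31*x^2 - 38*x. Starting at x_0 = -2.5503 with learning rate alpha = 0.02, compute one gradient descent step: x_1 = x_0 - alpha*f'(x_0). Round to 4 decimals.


We compute the gradient at x_0 and apply the update.
f'(x) = 62*x - 38
f'(-2.5503) = 62*-2.5503 - 38 = -196.1186
x_1 = -2.5503 - 0.02*-196.1186 = 1.3721


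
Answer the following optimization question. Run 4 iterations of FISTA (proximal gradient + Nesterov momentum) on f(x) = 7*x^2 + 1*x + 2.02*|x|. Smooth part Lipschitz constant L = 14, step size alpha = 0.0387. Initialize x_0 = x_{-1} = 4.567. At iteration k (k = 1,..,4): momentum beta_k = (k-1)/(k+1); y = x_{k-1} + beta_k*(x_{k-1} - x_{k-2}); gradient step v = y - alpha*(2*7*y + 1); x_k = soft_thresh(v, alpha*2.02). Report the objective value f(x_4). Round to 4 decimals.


FISTA on f(x) = 7*x^2 + 1*x + 2.02*|x|
L = 14, alpha = 0.0387
Iteration 1: beta = 0.0, y = 4.567 + 0.0*(4.567 - 4.567) = 4.567
  grad(y) = 64.938, v = y - alpha*grad = 2.0539
  prox(v) = soft_thresh(2.0539, 0.0782) = 1.9757
Iteration 2: beta = 0.3333, y = 1.9757 + 0.3333*(1.9757 - 4.567) = 1.112
  grad(y) = 16.5675, v = y - alpha*grad = 0.4708
  prox(v) = soft_thresh(0.4708, 0.0782) = 0.3926
Iteration 3: beta = 0.5, y = 0.3926 + 0.5*(0.3926 - 1.9757) = -0.3989
  grad(y) = -4.5849, v = y - alpha*grad = -0.2215
  prox(v) = soft_thresh(-0.2215, 0.0782) = -0.1433
Iteration 4: beta = 0.6, y = -0.1433 + 0.6*(-0.1433 - 0.3926) = -0.4649
  grad(y) = -5.5082, v = y - alpha*grad = -0.2517
  prox(v) = soft_thresh(-0.2517, 0.0782) = -0.1735
f(x_4) = 7*(-0.1735)^2 + 1*(-0.1735) + 2.02*|-0.1735| = 0.3878


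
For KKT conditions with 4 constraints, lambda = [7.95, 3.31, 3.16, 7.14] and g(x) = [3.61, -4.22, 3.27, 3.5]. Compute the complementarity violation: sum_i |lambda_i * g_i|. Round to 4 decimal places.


KKT complementary slackness check:
lambda_1 * g_1 = 7.95 * 3.61 = 28.6995
lambda_2 * g_2 = 3.31 * -4.22 = -13.9682
lambda_3 * g_3 = 3.16 * 3.27 = 10.3332
lambda_4 * g_4 = 7.14 * 3.5 = 24.99
Total violation = 28.6995 + 13.9682 + 10.3332 + 24.99 = 77.9909


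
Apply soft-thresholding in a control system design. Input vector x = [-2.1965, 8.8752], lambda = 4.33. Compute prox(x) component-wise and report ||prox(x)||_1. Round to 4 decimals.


Soft-thresholding with lambda = 4.33:
prox(-2.1965) = sign(-2.1965)*max(|-2.1965| - 4.33, 0) = 0.0
prox(8.8752) = sign(8.8752)*max(|8.8752| - 4.33, 0) = 4.5452
prox(x) = [0.0, 4.5452]
||prox(x)||_1 = 0.0 + 4.5452 = 4.5452


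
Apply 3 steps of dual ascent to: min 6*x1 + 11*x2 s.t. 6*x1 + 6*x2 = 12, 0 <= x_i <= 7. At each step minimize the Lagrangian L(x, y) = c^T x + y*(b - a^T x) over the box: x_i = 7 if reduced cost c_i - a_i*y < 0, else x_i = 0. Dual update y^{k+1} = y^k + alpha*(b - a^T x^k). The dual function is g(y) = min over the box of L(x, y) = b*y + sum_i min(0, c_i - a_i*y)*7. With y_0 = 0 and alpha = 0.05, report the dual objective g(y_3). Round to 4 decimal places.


Dual ascent for LP: min 6*x1 + 11*x2, 6*x1 + 6*x2 = 12, 0 <= x_i <= 7
Step 1: y^k = 0.0, reduced costs: (6.0, 11.0)
  x^k = (0.0, 0.0), subgradient = b - a^T x = 12.0
  y^{k+1} = 0.0 + 0.05*12.0 = 0.6
Step 2: y^k = 0.6, reduced costs: (2.4, 7.4)
  x^k = (0.0, 0.0), subgradient = b - a^T x = 12.0
  y^{k+1} = 0.6 + 0.05*12.0 = 1.2
Step 3: y^k = 1.2, reduced costs: (-1.2, 3.8)
  x^k = (7.0, 0.0), subgradient = b - a^T x = -30.0
  y^{k+1} = 1.2 + 0.05*-30.0 = -0.3
Dual objective at y_3 = -0.3: reduced costs (7.8, 12.8), box minimizer x = (0.0, 0.0)
g(y_3) = b*y + (c1 - a1*y)*x1 + (c2 - a2*y)*x2 = 12*(-0.3) + 7.8*0.0 + 12.8*0.0 = -3.6 + 0.0 + 0.0 = -3.6


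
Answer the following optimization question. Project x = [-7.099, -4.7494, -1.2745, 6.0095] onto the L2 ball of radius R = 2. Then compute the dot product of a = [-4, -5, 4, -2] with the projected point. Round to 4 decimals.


Step 1: Compute ||x|| (intermediates to 6 decimals).
||x|| = sqrt((-7.099)^2 + (-4.7494)^2 + (-1.2745)^2 + 6.0095^2) = 10.520981
Step 2: Project.
Since ||x|| > R, scale = R/||x|| = 2/10.520981 = 0.190096, proj(x) = scale * x
proj(x) = [-1.349492, -0.902842, -0.242277, 1.142382]
Step 3: Dot product.
a^T * proj(x) = -4*(-1.349492) - 5*(-0.902842) + 4*(-0.242277) - 2*1.142382 = 6.6583


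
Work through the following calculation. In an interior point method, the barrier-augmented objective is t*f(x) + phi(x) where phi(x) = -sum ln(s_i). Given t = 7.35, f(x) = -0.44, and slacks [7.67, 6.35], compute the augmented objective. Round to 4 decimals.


Step 1: Compute log-barrier.
ln values: [2.0373, 1.8485]
phi = -(2.0373 + 1.8485) = -3.8858
Step 2: Compute augmented objective.
t*f(x) = 7.35*-0.44 = -3.234
Total = -3.234 - 3.8858 = -7.1198


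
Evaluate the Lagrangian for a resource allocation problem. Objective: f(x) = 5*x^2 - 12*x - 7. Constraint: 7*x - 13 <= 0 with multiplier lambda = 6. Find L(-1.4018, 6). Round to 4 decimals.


Step 1: Evaluate f(x).
f(-1.4018) = 5*(-1.4018)^2 - 12*(-1.4018) - 7 = 19.6468
Step 2: Evaluate g(x).
g(-1.4018) = 7*-1.4018 - 13 = -22.8126
Step 3: Compute Lagrangian.
L = 19.6468 + 6*-22.8126 = -117.2288


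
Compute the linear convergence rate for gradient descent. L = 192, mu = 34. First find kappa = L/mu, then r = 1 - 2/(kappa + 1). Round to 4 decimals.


Step 1: Compute the condition number.
kappa = L/mu = 192/34 = 5.6471
Step 2: Compute the convergence rate.
r = 1 - 2/(kappa + 1) = 1 - 2*mu/(L + mu) = (L - mu)/(L + mu) = 158/226 = 0.6991


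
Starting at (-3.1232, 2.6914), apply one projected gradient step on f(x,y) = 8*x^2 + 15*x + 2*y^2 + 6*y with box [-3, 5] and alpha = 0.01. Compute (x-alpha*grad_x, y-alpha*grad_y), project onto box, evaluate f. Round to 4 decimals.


Step 1: Compute gradient at (-3.1232, 2.6914).
grad_x = 2*8*-3.1232 + 15 = -34.9712
grad_y = 2*2*2.6914 + 6 = 16.7656
Step 2: Gradient step.
x_raw = -3.1232 - 0.01*-34.9712 = -2.7735
y_raw = 2.6914 - 0.01*16.7656 = 2.5237
Step 3: Project onto [-3, 5].
x_proj = clip(-2.7735) = -2.7735
y_proj = clip(2.5237) = 2.5237
Step 4: Evaluate f.
f(-2.7735, 2.5237) = 47.8166


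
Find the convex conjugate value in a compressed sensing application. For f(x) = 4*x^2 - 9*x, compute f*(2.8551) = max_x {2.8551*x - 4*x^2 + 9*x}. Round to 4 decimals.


f*(y) = sup_x {y*x - a*x^2 - b*x} = sup_x {(y-b)*x - a*x^2}
FOC: (y - b) - 2a*x = 0 => x* = (y - b)/(2a)
x* = (2.8551 + 9)/(2*4) = 1.4819
f*(2.8551) = (y-b)^2/(4a) = (2.8551 + 9)^2/(4*4)
= 140.5434/16 = 8.784


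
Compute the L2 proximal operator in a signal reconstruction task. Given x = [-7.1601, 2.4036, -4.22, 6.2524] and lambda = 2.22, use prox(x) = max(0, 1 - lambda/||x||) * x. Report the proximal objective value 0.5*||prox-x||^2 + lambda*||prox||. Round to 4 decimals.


Step 1: Compute ||x||.
||x|| = 10.6745
Step 2: Compute scaling factor.
scale = max(0, 1 - 2.22/10.6745) = 0.792
Step 3: prox(x) = [-5.671, 1.9037, -3.3424, 4.9521]
||prox(x)|| = 8.4545
Step 4: Proximal objective.
0.5*||prox-x||^2 = 2.4642
lambda*||prox|| = 18.769
Total = 21.2332


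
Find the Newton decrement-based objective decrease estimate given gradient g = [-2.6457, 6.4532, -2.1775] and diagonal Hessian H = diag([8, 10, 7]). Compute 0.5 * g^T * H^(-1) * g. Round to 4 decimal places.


Step 1: H is diagonal, so H^(-1) * g = [-0.3307, 0.6453, -0.3111].
Step 2: g^T H^(-1) g = sum_i g_i^2 / H_ii
  = (-2.6457)^2/8 + (6.4532)^2/10 + (-2.1775)^2/7
  = 0.875 + 4.1644 + 0.6774 = 5.7167
Step 3: Objective decrease = 0.5 * g^T H^(-1) g = 2.8584


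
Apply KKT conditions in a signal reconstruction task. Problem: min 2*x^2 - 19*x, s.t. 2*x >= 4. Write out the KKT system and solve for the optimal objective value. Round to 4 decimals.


Step 1: Try lambda = 0 (constraint inactive).
Stationarity: 2*2*x - 19 = 0
x* = 19/(2*2) = 4.75
Check constraint: 2*4.75 = 9.5 >= 4 -- satisfied.
Step 2: Compute optimal value.
f(x*) = 2*4.75^2 - 19*4.75 = -45.125


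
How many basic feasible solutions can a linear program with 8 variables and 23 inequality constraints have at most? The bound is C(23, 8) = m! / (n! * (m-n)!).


Each vertex corresponds to some choice of n active constraints out of m, so the number of vertices is at most C(m, n) = m! / (n!(m-n)!).
m = 23, n = 8
Numerator: 23 * 22 * 21 * 20 * 19 * 18 * 17 * 16
Denominator: 8! = 40320
C(23, 8) = 490314


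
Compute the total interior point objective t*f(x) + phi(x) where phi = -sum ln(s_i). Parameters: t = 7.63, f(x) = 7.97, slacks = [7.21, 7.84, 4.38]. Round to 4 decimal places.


Step 1: Compute log-barrier.
ln values: [1.9755, 2.0592, 1.477]
phi = -(1.9755 + 2.0592 + 1.477) = -5.5118
Step 2: Compute augmented objective.
t*f(x) = 7.63*7.97 = 60.8111
Total = 60.8111 - 5.5118 = 55.2993


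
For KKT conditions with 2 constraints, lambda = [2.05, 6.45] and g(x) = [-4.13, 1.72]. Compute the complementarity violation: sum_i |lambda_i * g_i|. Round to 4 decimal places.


KKT complementary slackness check:
lambda_1 * g_1 = 2.05 * -4.13 = -8.4665
lambda_2 * g_2 = 6.45 * 1.72 = 11.094
Total violation = 8.4665 + 11.094 = 19.5605


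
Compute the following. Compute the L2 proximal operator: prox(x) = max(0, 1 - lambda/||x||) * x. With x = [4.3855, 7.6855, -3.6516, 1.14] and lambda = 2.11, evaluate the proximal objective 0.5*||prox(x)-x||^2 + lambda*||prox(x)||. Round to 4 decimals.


Step 1: Compute ||x||.
||x|| = 9.6402
Step 2: Compute scaling factor.
scale = max(0, 1 - 2.11/9.6402) = 0.7811
Step 3: prox(x) = [3.4256, 6.0033, -2.8524, 0.8905]
||prox(x)|| = 7.5302
Step 4: Proximal objective.
0.5*||prox-x||^2 = 2.2261
lambda*||prox|| = 15.8887
Total = 18.1148


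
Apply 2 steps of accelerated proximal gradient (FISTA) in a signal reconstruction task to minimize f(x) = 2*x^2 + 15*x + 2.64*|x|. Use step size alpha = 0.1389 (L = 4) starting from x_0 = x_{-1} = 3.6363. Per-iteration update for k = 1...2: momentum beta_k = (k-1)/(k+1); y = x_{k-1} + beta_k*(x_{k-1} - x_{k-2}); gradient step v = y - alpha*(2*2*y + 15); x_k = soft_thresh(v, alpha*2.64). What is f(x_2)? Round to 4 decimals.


FISTA on f(x) = 2*x^2 + 15*x + 2.64*|x|
L = 4, alpha = 0.1389
Iteration 1: beta = 0.0, y = 3.6363 + 0.0*(3.6363 - 3.6363) = 3.6363
  grad(y) = 29.5452, v = y - alpha*grad = -0.4675
  prox(v) = soft_thresh(-0.4675, 0.3667) = -0.1008
Iteration 2: beta = 0.3333, y = -0.1008 + 0.3333*(-0.1008 - 3.6363) = -1.3465
  grad(y) = 9.6138, v = y - alpha*grad = -2.6819
  prox(v) = soft_thresh(-2.6819, 0.3667) = -2.3152
f(x_2) = 2*(-2.3152)^2 + 15*(-2.3152) + 2.64*|-2.3152| = -17.8956


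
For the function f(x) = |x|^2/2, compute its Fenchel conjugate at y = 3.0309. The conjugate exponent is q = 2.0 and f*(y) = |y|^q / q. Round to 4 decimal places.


The conjugate exponent q satisfies 1/p + 1/q = 1.
p = 2, so q = 2/(2 - 1) = 2.0
|y|^q = 3.0309^2.0 = 9.1864
f*(3.0309) = 9.1864 / 2.0 = 4.5932


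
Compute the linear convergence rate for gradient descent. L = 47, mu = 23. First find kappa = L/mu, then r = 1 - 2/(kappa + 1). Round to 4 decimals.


Step 1: Compute the condition number.
kappa = L/mu = 47/23 = 2.0435
Step 2: Compute the convergence rate.
r = 1 - 2/(kappa + 1) = 1 - 2*mu/(L + mu) = (L - mu)/(L + mu) = 24/70 = 0.3429


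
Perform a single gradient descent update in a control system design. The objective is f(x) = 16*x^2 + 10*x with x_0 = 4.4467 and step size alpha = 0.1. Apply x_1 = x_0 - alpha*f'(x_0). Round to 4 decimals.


We compute the gradient at x_0 and apply the update.
f'(x) = 32*x + 10
f'(4.4467) = 32*4.4467 + 10 = 152.2944
x_1 = 4.4467 - 0.1*152.2944 = -10.7827


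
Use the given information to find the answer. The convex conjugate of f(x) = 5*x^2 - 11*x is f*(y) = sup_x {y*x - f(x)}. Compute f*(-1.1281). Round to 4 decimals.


f*(y) = sup_x {y*x - a*x^2 - b*x} = sup_x {(y-b)*x - a*x^2}
FOC: (y - b) - 2a*x = 0 => x* = (y - b)/(2a)
x* = (-1.1281 + 11)/(2*5) = 0.9872
f*(-1.1281) = (y-b)^2/(4a) = (-1.1281 + 11)^2/(4*5)
= 97.4544/20 = 4.8727


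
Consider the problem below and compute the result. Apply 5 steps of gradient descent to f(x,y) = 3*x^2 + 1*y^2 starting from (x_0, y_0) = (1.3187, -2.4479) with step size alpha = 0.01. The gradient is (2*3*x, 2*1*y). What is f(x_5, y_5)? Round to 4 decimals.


Gradient descent on f(x,y) = 3*x^2 + 1*y^2.
Starting point: (1.3187, -2.4479), alpha = 0.01
Step 1: grad_x = 2*3*1.3187 = 7.9122, grad_y = 2*1*-2.4479 = -4.8958
  x_1 = 1.3187 - 0.01*7.9122 = 1.2396
  y_1 = -2.4479 - 0.01*-4.8958 = -2.3989
Step 2: grad_x = 2*3*1.2396 = 7.4375, grad_y = 2*1*-2.3989 = -4.7979
  x_2 = 1.2396 - 0.01*7.4375 = 1.1652
  y_2 = -2.3989 - 0.01*-4.7979 = -2.351
Step 3: grad_x = 2*3*1.1652 = 6.9912, grad_y = 2*1*-2.351 = -4.7019
  x_3 = 1.1652 - 0.01*6.9912 = 1.0953
  y_3 = -2.351 - 0.01*-4.7019 = -2.3039
Step 4: grad_x = 2*3*1.0953 = 6.5717, grad_y = 2*1*-2.3039 = -4.6079
  x_4 = 1.0953 - 0.01*6.5717 = 1.0296
  y_4 = -2.3039 - 0.01*-4.6079 = -2.2579
Step 5: grad_x = 2*3*1.0296 = 6.1774, grad_y = 2*1*-2.2579 = -4.5157
  x_5 = 1.0296 - 0.01*6.1774 = 0.9678
  y_5 = -2.2579 - 0.01*-4.5157 = -2.2127
f(0.9678, -2.2127) = 3*0.9678^2 + 1*(-2.2127)^2 = 7.706


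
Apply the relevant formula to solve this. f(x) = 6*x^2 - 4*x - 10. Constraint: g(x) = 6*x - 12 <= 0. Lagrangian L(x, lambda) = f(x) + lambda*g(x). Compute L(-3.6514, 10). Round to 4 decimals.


Step 1: Evaluate f(x).
f(-3.6514) = 6*(-3.6514)^2 - 4*(-3.6514) - 10 = 84.6019
Step 2: Evaluate g(x).
g(-3.6514) = 6*-3.6514 - 12 = -33.9084
Step 3: Compute Lagrangian.
L = 84.6019 + 10*-33.9084 = -254.4821


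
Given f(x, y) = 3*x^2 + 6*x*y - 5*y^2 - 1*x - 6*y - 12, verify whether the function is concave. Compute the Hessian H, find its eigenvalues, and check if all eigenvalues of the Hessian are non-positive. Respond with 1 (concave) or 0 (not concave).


The Hessian of f(x,y) = 3*x^2 + 6*x*y - 5*y^2 - 1*x - 6*y - 12 is:
H = [[6, 6], [6, -10]]
Trace = 6 - 10 = -4
Determinant = 6*-10 - (6)^2 = -96
Discriminant = (-4)^2 - 4*-96 = 400.0
Eigenvalues: lambda_1 = -12.0, lambda_2 = 8.0
The function is not concave.

0


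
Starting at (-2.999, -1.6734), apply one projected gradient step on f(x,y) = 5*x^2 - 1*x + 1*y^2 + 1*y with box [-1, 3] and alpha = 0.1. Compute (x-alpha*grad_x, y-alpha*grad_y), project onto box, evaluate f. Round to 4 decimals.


Step 1: Compute gradient at (-2.999, -1.6734).
grad_x = 2*5*-2.999 - 1 = -30.99
grad_y = 2*1*-1.6734 + 1 = -2.3468
Step 2: Gradient step.
x_raw = -2.999 - 0.1*-30.99 = 0.1
y_raw = -1.6734 - 0.1*-2.3468 = -1.4387
Step 3: Project onto [-1, 3].
x_proj = clip(0.1) = 0.1
y_proj = clip(-1.4387) = -1.0
Step 4: Evaluate f.
f(0.1, -1.0) = -0.05


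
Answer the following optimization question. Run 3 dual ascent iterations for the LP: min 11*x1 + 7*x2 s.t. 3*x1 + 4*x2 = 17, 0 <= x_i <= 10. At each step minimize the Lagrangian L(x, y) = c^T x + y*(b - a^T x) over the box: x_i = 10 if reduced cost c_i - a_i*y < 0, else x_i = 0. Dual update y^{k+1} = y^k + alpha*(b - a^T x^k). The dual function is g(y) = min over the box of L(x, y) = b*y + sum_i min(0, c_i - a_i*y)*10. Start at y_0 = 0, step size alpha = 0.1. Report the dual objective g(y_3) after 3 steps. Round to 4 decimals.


Dual ascent for LP: min 11*x1 + 7*x2, 3*x1 + 4*x2 = 17, 0 <= x_i <= 10
Step 1: y^k = 0.0, reduced costs: (11.0, 7.0)
  x^k = (0.0, 0.0), subgradient = b - a^T x = 17.0
  y^{k+1} = 0.0 + 0.1*17.0 = 1.7
Step 2: y^k = 1.7, reduced costs: (5.9, 0.2)
  x^k = (0.0, 0.0), subgradient = b - a^T x = 17.0
  y^{k+1} = 1.7 + 0.1*17.0 = 3.4
Step 3: y^k = 3.4, reduced costs: (0.8, -6.6)
  x^k = (0.0, 10.0), subgradient = b - a^T x = -23.0
  y^{k+1} = 3.4 + 0.1*-23.0 = 1.1
Dual objective at y_3 = 1.1: reduced costs (7.7, 2.6), box minimizer x = (0.0, 0.0)
g(y_3) = b*y + (c1 - a1*y)*x1 + (c2 - a2*y)*x2 = 17*1.1 + 7.7*0.0 + 2.6*0.0 = 18.7 + 0.0 + 0.0 = 18.7


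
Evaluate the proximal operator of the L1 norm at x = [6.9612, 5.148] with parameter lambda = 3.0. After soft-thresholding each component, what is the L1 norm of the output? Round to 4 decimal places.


Soft-thresholding with lambda = 3.0:
prox(6.9612) = sign(6.9612)*max(|6.9612| - 3.0, 0) = 3.9612
prox(5.148) = sign(5.148)*max(|5.148| - 3.0, 0) = 2.148
prox(x) = [3.9612, 2.148]
||prox(x)||_1 = 3.9612 + 2.148 = 6.1092


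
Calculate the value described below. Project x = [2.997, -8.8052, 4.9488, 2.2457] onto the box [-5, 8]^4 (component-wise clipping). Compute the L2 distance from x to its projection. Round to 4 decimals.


Project each component onto [-5, 8].
clip(2.997) = 2.997, clip(-8.8052) = -5.0, clip(4.9488) = 4.9488, clip(2.2457) = 2.2457
Projection = [2.997, -5.0, 4.9488, 2.2457]
Squared diffs: [0.0, 14.4795, 0.0, 0.0]
Distance = sqrt(14.4795) = 3.8052


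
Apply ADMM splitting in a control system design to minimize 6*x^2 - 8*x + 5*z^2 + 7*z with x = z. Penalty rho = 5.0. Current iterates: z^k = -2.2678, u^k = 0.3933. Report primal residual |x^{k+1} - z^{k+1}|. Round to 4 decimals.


ADMM iteration with rho = 5.0, z^k = -2.2678, u^k = 0.3933
Step 1: x-update.
Minimize 6*x^2 - 8*x + (5.0/2)*(x + 2.2678 + 0.3933)^2
FOC: (2*6 + 5.0)*x = 8 + 5.0*(-2.2678 - 0.3933)
x^{k+1} = -0.3121
Step 2: z-update.
Minimize 5*z^2 + 7*z + (5.0/2)*(-0.3121 - z + 0.3933)^2
FOC: (2*5 + 5.0)*z = -7 + 5.0*(-0.3121 + 0.3933)
z^{k+1} = -0.4396
Step 3: u-update.
u^{k+1} = 0.3933 - 0.3121 + 0.4396 = 0.5208
Step 4: Primal residual = |-0.3121 + 0.4396| = 0.1275


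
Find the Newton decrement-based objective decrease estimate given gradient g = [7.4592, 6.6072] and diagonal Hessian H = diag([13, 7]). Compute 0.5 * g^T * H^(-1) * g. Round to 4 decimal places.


Step 1: H is diagonal, so H^(-1) * g = [0.5738, 0.9439].
Step 2: g^T H^(-1) g = sum_i g_i^2 / H_ii
  = (7.4592)^2/13 + (6.6072)^2/7
  = 4.28 + 6.2364 = 10.5164
Step 3: Objective decrease = 0.5 * g^T H^(-1) g = 5.2582


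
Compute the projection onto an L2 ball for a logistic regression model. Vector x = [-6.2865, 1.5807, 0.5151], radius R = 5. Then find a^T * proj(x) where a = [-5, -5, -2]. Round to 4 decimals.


Step 1: Compute ||x|| (intermediates to 6 decimals).
||x|| = sqrt((-6.2865)^2 + 1.5807^2 + 0.5151^2) = 6.502617
Step 2: Project.
Since ||x|| > R, scale = R/||x|| = 5/6.502617 = 0.768921, proj(x) = scale * x
proj(x) = [-4.833822, 1.215433, 0.396071]
Step 3: Dot product.
a^T * proj(x) = -5*(-4.833822) - 5*1.215433 - 2*0.396071 = 17.2998


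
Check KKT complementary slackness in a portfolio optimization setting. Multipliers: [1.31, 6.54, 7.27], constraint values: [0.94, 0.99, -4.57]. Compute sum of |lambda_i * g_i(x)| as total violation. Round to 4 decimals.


KKT complementary slackness check:
lambda_1 * g_1 = 1.31 * 0.94 = 1.2314
lambda_2 * g_2 = 6.54 * 0.99 = 6.4746
lambda_3 * g_3 = 7.27 * -4.57 = -33.2239
Total violation = 1.2314 + 6.4746 + 33.2239 = 40.9299


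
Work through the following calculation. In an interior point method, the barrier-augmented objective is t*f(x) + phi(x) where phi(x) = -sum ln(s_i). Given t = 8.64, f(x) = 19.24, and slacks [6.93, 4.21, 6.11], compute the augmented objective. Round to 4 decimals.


Step 1: Compute log-barrier.
ln values: [1.9359, 1.4375, 1.8099]
phi = -(1.9359 + 1.4375 + 1.8099) = -5.1832
Step 2: Compute augmented objective.
t*f(x) = 8.64*19.24 = 166.2336
Total = 166.2336 - 5.1832 = 161.0504


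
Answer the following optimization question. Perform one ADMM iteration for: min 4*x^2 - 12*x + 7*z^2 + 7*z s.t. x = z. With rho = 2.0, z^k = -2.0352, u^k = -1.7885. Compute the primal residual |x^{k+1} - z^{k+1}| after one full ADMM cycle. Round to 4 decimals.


ADMM iteration with rho = 2.0, z^k = -2.0352, u^k = -1.7885
Step 1: x-update.
Minimize 4*x^2 - 12*x + (2.0/2)*(x + 2.0352 - 1.7885)^2
FOC: (2*4 + 2.0)*x = 12 + 2.0*(-2.0352 + 1.7885)
x^{k+1} = 1.1507
Step 2: z-update.
Minimize 7*z^2 + 7*z + (2.0/2)*(1.1507 - z - 1.7885)^2
FOC: (2*7 + 2.0)*z = -7 + 2.0*(1.1507 - 1.7885)
z^{k+1} = -0.5172
Step 3: u-update.
u^{k+1} = -1.7885 + 1.1507 + 0.5172 = -0.1206
Step 4: Primal residual = |1.1507 + 0.5172| = 1.6679


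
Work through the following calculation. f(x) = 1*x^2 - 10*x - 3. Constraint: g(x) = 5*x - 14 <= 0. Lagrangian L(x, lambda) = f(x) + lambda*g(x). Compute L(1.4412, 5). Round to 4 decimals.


Step 1: Evaluate f(x).
f(1.4412) = 1*1.4412^2 - 10*1.4412 - 3 = -15.3349
Step 2: Evaluate g(x).
g(1.4412) = 5*1.4412 - 14 = -6.794
Step 3: Compute Lagrangian.
L = -15.3349 + 5*-6.794 = -49.3049


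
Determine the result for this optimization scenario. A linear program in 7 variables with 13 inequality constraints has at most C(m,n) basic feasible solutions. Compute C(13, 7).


Each vertex corresponds to some choice of n active constraints out of m, so the number of vertices is at most C(m, n) = m! / (n!(m-n)!).
m = 13, n = 7
Numerator: 13 * 12 * 11 * 10 * 9 * 8 * 7
Denominator: 7! = 5040
C(13, 7) = 1716


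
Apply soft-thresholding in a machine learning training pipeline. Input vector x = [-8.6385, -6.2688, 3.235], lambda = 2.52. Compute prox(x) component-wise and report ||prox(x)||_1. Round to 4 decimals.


Soft-thresholding with lambda = 2.52:
prox(-8.6385) = sign(-8.6385)*max(|-8.6385| - 2.52, 0) = -6.1185
prox(-6.2688) = sign(-6.2688)*max(|-6.2688| - 2.52, 0) = -3.7488
prox(3.235) = sign(3.235)*max(|3.235| - 2.52, 0) = 0.715
prox(x) = [-6.1185, -3.7488, 0.715]
||prox(x)||_1 = 6.1185 + 3.7488 + 0.715 = 10.5823


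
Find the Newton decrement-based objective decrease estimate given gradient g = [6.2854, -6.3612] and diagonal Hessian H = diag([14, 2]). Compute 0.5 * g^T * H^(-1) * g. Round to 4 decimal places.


Step 1: H is diagonal, so H^(-1) * g = [0.449, -3.1806].
Step 2: g^T H^(-1) g = sum_i g_i^2 / H_ii
  = (6.2854)^2/14 + (-6.3612)^2/2
  = 2.8219 + 20.2324 = 23.0543
Step 3: Objective decrease = 0.5 * g^T H^(-1) g = 11.5272


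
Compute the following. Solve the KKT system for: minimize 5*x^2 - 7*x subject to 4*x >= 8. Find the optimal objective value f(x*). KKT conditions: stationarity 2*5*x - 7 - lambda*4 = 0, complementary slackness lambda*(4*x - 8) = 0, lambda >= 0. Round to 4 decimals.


Step 1: Try lambda = 0 (constraint inactive).
x_unc = 7/(2*5) = 0.7
Check: 4*0.7 = 2.8 < 8 -- violated!
Step 2: Constraint must be active: 4*x = 8
x* = 8/4 = 2.0
lambda = (2*5*2.0 - 7)/4 = 3.25
Step 3: Compute optimal value.
f(x*) = 5*2.0^2 - 7*2.0 = 6.0


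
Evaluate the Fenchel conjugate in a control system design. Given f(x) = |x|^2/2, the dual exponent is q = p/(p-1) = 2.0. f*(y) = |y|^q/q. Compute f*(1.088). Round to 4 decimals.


The conjugate exponent q satisfies 1/p + 1/q = 1.
p = 2, so q = 2/(2 - 1) = 2.0
|y|^q = 1.088^2.0 = 1.1837
f*(1.088) = 1.1837 / 2.0 = 0.5919


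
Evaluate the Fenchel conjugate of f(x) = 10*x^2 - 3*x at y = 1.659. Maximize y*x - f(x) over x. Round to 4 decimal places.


f*(y) = sup_x {y*x - a*x^2 - b*x} = sup_x {(y-b)*x - a*x^2}
FOC: (y - b) - 2a*x = 0 => x* = (y - b)/(2a)
x* = (1.659 + 3)/(2*10) = 0.233
f*(1.659) = (y-b)^2/(4a) = (1.659 + 3)^2/(4*10)
= 21.7063/40 = 0.5427


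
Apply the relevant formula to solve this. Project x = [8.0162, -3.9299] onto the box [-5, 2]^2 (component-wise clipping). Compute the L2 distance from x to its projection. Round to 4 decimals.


Project each component onto [-5, 2].
clip(8.0162) = 2.0, clip(-3.9299) = -3.9299
Projection = [2.0, -3.9299]
Squared diffs: [36.1947, 0.0]
Distance = sqrt(36.1947) = 6.0162


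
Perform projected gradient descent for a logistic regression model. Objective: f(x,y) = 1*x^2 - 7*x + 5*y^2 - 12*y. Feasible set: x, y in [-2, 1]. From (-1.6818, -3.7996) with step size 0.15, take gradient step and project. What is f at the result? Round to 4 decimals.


Step 1: Compute gradient at (-1.6818, -3.7996).
grad_x = 2*1*-1.6818 - 7 = -10.3636
grad_y = 2*5*-3.7996 - 12 = -49.996
Step 2: Gradient step.
x_raw = -1.6818 - 0.15*-10.3636 = -0.1273
y_raw = -3.7996 - 0.15*-49.996 = 3.6998
Step 3: Project onto [-2, 1].
x_proj = clip(-0.1273) = -0.1273
y_proj = clip(3.6998) = 1.0
Step 4: Evaluate f.
f(-0.1273, 1.0) = -6.093


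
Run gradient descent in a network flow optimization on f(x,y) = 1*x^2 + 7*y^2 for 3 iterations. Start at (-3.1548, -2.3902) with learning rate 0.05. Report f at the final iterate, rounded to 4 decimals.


Gradient descent on f(x,y) = 1*x^2 + 7*y^2.
Starting point: (-3.1548, -2.3902), alpha = 0.05
Step 1: grad_x = 2*1*-3.1548 = -6.3096, grad_y = 2*7*-2.3902 = -33.4628
  x_1 = -3.1548 - 0.05*-6.3096 = -2.8393
  y_1 = -2.3902 - 0.05*-33.4628 = -0.7171
Step 2: grad_x = 2*1*-2.8393 = -5.6786, grad_y = 2*7*-0.7171 = -10.0388
  x_2 = -2.8393 - 0.05*-5.6786 = -2.5554
  y_2 = -0.7171 - 0.05*-10.0388 = -0.2151
Step 3: grad_x = 2*1*-2.5554 = -5.1108, grad_y = 2*7*-0.2151 = -3.0117
  x_3 = -2.5554 - 0.05*-5.1108 = -2.2998
  y_3 = -0.2151 - 0.05*-3.0117 = -0.0645
f(-2.2998, -0.0645) = 1*(-2.2998)^2 + 7*(-0.0645)^2 = 5.3185
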